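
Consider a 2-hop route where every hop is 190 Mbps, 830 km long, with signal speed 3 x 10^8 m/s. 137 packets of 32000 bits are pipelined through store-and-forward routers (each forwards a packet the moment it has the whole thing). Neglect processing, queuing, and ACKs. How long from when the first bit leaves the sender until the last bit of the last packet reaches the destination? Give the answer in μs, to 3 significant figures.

Per-hop transmission t_tx = L/R = 32000/190000000 = 168.421 μs.
Per-hop propagation t_prop = 830000/300000000 = 2766.67 μs.
Pipeline fill: first packet needs 2·t_tx to clear all hops; remaining 136 packets each add one t_tx.
Total = (2+137-1)·t_tx + 2·t_prop = 138·168.421 + 2·2766.67 = 28800 μs.

28800 μs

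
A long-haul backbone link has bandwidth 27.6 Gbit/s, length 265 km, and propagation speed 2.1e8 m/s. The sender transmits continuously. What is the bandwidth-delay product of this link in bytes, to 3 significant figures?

4350000 bytes

Propagation delay = 265000 / 210000000 = 0.0012619 s.
BDP = R × t_prop = 27600000000 × 0.0012619 = 34828600 bits.
In bytes: 34828600/8 = 4350000 bytes.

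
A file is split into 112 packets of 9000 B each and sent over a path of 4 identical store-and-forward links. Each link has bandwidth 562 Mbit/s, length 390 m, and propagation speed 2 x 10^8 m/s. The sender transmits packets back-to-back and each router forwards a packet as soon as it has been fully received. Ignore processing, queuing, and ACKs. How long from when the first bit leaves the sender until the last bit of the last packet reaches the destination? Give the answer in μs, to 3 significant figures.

Per-hop transmission t_tx = L/R = 72000/562000000 = 128.114 μs.
Per-hop propagation t_prop = 390/200000000 = 1.95 μs.
Pipeline fill: first packet needs 4·t_tx to clear all hops; remaining 111 packets each add one t_tx.
Total = (4+112-1)·t_tx + 4·t_prop = 115·128.114 + 4·1.95 = 14700 μs.

14700 μs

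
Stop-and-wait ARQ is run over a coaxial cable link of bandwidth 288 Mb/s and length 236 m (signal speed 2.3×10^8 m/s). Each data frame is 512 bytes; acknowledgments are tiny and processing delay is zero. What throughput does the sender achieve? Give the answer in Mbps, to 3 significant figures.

252 Mbps

t_tx = L/R = 4096/288000000 = 1.42222e-05 s.
t_prop = 236/2.3e+08 = 1.02609e-06 s; RTT = 2.05217e-06 s.
Cycle = t_tx + RTT = 1.62744e-05 s.
Throughput = L / cycle = 4096 / 1.62744e-05 = 252 Mbps.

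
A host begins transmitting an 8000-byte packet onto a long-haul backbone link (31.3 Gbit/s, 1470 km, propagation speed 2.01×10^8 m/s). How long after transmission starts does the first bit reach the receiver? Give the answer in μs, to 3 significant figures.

First bit experiences only propagation delay: d/s = 1470000/2.01e+08 = 7310 μs.

7310 μs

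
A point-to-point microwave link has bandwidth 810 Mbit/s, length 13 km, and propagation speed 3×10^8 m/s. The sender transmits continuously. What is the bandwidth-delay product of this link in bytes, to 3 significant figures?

Propagation delay = 13000 / 300000000 = 4.33333e-05 s.
BDP = R × t_prop = 810000000 × 4.33333e-05 = 35100 bits.
In bytes: 35100/8 = 4390 bytes.

4390 bytes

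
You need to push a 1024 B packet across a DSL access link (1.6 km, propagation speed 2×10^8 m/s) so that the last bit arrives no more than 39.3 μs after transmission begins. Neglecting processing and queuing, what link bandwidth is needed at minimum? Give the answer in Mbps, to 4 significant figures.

261.7 Mbps

L = 8192 bits.
Propagation delay = 1600 / 200000000 = 8 μs.
Transmission budget = 39.3 − 8 = 31.3 μs.
R ≥ L / t_tx = 8192 bits / 3.13e-05 s = 261.7 Mbps.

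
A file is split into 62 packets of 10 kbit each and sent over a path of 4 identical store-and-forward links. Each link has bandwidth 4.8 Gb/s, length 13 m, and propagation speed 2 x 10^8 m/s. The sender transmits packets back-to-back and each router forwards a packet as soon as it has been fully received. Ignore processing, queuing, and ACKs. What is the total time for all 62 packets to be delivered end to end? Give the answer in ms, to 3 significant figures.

Per-hop transmission t_tx = L/R = 10000/4800000000 = 0.00208333 ms.
Per-hop propagation t_prop = 13/200000000 = 6.5e-05 ms.
Pipeline fill: first packet needs 4·t_tx to clear all hops; remaining 61 packets each add one t_tx.
Total = (4+62-1)·t_tx + 4·t_prop = 65·0.00208333 + 4·6.5e-05 = 0.136 ms.

0.136 ms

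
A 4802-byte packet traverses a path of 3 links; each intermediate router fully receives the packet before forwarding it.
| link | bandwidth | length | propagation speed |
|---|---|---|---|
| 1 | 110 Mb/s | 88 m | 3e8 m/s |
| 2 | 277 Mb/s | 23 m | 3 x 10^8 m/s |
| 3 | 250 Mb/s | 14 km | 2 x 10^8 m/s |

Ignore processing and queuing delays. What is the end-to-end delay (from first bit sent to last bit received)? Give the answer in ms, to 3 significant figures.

0.712 ms

L = 4802 × 8 = 38416 bits.
Transmission delays (L/R per hop): 0.349236, 0.138686, 0.153664 ms; sum = 0.641586 ms.
Propagation delays (d/s per hop): 0.000293333, 7.66667e-05, 0.07 ms; sum = 0.07037 ms.
End-to-end = 0.712 ms.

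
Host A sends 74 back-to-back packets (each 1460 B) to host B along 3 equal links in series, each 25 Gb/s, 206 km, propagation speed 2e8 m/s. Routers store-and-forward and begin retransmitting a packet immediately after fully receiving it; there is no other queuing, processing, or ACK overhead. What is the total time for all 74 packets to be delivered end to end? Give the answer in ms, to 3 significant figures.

Per-hop transmission t_tx = L/R = 11680/25000000000 = 0.0004672 ms.
Per-hop propagation t_prop = 206000/200000000 = 1.03 ms.
Pipeline fill: first packet needs 3·t_tx to clear all hops; remaining 73 packets each add one t_tx.
Total = (3+74-1)·t_tx + 3·t_prop = 76·0.0004672 + 3·1.03 = 3.13 ms.

3.13 ms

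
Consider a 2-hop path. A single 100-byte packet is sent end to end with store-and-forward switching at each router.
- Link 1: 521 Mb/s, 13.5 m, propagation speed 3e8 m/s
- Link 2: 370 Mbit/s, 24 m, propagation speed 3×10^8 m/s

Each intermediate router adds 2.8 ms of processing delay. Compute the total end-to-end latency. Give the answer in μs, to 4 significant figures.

2804 μs

L = 100 × 8 = 800 bits.
Transmission delays (L/R per hop): 1.53551, 2.16216 μs; sum = 3.69767 μs.
Propagation delays (d/s per hop): 0.045, 0.08 μs; sum = 0.125 μs.
Processing at 1 router(s): 1 × 2.8 ms = 2800 μs.
End-to-end = 2804 μs.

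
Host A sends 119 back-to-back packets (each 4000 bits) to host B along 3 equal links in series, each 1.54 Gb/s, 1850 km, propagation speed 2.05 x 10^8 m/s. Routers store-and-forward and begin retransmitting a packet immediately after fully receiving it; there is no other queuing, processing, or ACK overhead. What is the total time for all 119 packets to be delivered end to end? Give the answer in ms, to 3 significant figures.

Per-hop transmission t_tx = L/R = 4000/1540000000 = 0.0025974 ms.
Per-hop propagation t_prop = 1850000/2.05e+08 = 9.02439 ms.
Pipeline fill: first packet needs 3·t_tx to clear all hops; remaining 118 packets each add one t_tx.
Total = (3+119-1)·t_tx + 3·t_prop = 121·0.0025974 + 3·9.02439 = 27.4 ms.

27.4 ms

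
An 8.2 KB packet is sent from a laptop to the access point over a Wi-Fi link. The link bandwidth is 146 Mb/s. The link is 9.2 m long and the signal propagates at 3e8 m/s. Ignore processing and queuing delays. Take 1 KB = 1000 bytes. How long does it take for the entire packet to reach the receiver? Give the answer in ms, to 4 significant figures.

0.4493 ms

L = 65600 bits.
Transmission delay = L/R = 65600 / 146000000 = 0.449315 ms.
Propagation delay = d/s = 9.2 m / 300000000 m/s = 3.06667e-05 ms.
Total = 0.4493 ms.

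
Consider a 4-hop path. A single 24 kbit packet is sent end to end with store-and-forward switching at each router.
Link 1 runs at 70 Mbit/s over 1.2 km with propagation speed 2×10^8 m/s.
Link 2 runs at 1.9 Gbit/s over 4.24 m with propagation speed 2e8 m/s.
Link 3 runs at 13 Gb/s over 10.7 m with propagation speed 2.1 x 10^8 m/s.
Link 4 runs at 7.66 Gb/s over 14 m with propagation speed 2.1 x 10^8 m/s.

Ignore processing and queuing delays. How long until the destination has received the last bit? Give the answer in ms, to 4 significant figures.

L = 24000 bits.
Transmission delays (L/R per hop): 0.342857, 0.0126316, 0.00184615, 0.00313316 ms; sum = 0.360468 ms.
Propagation delays (d/s per hop): 0.006, 2.12e-05, 5.09524e-05, 6.66667e-05 ms; sum = 0.00613882 ms.
End-to-end = 0.3666 ms.

0.3666 ms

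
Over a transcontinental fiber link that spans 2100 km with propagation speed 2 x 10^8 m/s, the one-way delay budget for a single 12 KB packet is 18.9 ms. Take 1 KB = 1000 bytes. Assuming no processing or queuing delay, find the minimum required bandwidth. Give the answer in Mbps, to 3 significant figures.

L = 96000 bits.
Propagation delay = 2100000 / 200000000 = 10.5 ms.
Transmission budget = 18.9 − 10.5 = 8.4 ms.
R ≥ L / t_tx = 96000 bits / 0.0084 s = 11.4 Mbps.

11.4 Mbps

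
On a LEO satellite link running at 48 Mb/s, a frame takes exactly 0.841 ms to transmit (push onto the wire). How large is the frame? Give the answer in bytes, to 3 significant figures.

5050 bytes

L = R × t_tx = 48000000 b/s × 0.000841 s = 40368 bits.
In bytes: 40368 / 8 = 5050 bytes.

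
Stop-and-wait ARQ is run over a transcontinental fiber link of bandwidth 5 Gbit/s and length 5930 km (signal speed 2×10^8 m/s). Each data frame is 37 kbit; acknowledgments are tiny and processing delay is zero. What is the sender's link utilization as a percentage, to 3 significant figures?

t_tx = L/R = 37000/5000000000 = 7.4e-06 s.
t_prop = 5930000/200000000 = 0.02965 s; RTT = 0.0593 s.
Cycle = t_tx + RTT = 0.0593074 s.
Utilization = t_tx / cycle = 7.4e-06/0.0593074 = 0.0125 %.

0.0125 %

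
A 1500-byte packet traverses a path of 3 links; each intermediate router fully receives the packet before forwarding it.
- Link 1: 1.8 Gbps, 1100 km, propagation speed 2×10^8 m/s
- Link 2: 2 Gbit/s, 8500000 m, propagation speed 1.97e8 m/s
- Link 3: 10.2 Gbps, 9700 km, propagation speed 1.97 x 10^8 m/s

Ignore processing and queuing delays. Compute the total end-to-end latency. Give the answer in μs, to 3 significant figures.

L = 1500 × 8 = 12000 bits.
Transmission delays (L/R per hop): 6.66667, 6, 1.17647 μs; sum = 13.8431 μs.
Propagation delays (d/s per hop): 5500, 43147.2, 49238.6 μs; sum = 97885.8 μs.
End-to-end = 97900 μs.

97900 μs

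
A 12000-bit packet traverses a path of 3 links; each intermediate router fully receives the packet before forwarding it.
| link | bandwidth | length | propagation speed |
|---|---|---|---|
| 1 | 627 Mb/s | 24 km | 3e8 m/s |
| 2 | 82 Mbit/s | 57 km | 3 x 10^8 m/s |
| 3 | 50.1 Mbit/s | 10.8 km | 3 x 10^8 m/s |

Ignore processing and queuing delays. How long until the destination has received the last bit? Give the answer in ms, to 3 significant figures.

0.711 ms

Transmission delays (L/R per hop): 0.0191388, 0.146341, 0.239521 ms; sum = 0.405001 ms.
Propagation delays (d/s per hop): 0.08, 0.19, 0.036 ms; sum = 0.306 ms.
End-to-end = 0.711 ms.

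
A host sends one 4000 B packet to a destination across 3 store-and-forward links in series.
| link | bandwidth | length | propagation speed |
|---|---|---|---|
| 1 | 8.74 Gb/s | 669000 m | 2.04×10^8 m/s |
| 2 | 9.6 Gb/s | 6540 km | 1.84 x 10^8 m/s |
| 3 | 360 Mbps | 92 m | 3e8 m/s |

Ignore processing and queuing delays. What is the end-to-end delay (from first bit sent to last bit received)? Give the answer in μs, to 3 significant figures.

L = 4000 × 8 = 32000 bits.
Transmission delays (L/R per hop): 3.66133, 3.33333, 88.8889 μs; sum = 95.8835 μs.
Propagation delays (d/s per hop): 3279.41, 35543.5, 0.306667 μs; sum = 38823.2 μs.
End-to-end = 38900 μs.

38900 μs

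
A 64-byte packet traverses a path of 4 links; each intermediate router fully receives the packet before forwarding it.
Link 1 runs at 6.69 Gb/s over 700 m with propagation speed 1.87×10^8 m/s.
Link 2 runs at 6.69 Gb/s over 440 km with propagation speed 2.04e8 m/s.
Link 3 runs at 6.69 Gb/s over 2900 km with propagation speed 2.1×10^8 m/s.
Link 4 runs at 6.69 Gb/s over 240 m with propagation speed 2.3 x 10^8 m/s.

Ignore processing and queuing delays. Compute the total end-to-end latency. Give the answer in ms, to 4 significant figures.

15.97 ms

L = 64 × 8 = 512 bits.
Transmission delay per hop = L/R = 512/6690000000 = 7.65321e-05 ms; 4 hops → 0.000306129 ms.
Propagation delays (d/s per hop): 0.00374332, 2.15686, 13.8095, 0.00104348 ms; sum = 15.9712 ms.
End-to-end = 15.97 ms.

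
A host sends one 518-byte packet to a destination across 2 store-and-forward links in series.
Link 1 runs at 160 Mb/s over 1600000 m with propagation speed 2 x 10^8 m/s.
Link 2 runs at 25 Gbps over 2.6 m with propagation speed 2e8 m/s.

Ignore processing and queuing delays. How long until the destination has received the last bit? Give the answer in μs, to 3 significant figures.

L = 518 × 8 = 4144 bits.
Transmission delays (L/R per hop): 25.9, 0.16576 μs; sum = 26.0658 μs.
Propagation delays (d/s per hop): 8000, 0.013 μs; sum = 8000.01 μs.
End-to-end = 8030 μs.

8030 μs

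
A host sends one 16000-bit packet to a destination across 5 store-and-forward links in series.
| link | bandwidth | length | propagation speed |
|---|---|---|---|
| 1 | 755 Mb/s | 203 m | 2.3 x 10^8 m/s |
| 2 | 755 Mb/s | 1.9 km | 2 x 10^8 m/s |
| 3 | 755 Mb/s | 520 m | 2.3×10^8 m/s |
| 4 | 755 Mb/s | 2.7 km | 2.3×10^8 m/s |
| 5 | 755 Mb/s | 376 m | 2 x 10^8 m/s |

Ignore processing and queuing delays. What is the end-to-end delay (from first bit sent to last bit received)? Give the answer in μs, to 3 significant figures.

132 μs

Transmission delay per hop = L/R = 16000/755000000 = 21.1921 μs; 5 hops → 105.96 μs.
Propagation delays (d/s per hop): 0.882609, 9.5, 2.26087, 11.7391, 1.88 μs; sum = 26.2626 μs.
End-to-end = 132 μs.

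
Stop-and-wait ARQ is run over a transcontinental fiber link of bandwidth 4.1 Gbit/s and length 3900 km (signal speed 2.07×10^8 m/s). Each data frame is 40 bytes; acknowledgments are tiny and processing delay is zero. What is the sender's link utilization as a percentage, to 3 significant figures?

0.000207 %

t_tx = L/R = 320/4.1e+09 = 7.80488e-08 s.
t_prop = 3900000/2.07e+08 = 0.0188406 s; RTT = 0.0376812 s.
Cycle = t_tx + RTT = 0.0376812 s.
Utilization = t_tx / cycle = 7.80488e-08/0.0376812 = 0.000207 %.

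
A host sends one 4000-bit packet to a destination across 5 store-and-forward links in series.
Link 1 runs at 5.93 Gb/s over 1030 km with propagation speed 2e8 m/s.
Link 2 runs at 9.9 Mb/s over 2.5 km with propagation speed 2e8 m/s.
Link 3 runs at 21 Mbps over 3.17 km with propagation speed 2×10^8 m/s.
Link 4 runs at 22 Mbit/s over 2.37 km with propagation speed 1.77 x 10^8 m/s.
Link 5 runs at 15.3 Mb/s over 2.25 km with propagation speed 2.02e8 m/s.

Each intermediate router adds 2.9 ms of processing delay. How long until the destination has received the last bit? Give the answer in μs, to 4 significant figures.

Transmission delays (L/R per hop): 0.674536, 404.04, 190.476, 181.818, 261.438 μs; sum = 1038.45 μs.
Propagation delays (d/s per hop): 5150, 12.5, 15.85, 13.3898, 11.1386 μs; sum = 5202.88 μs.
Processing at 4 router(s): 4 × 2.9 ms = 11600 μs.
End-to-end = 17840 μs.

17840 μs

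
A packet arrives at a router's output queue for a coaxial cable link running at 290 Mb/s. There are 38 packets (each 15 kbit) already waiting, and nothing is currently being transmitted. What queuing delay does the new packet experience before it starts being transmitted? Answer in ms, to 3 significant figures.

1.97 ms

Each queued packet: L/R = 15000/290000000 = 0.0517241 ms.
38 queued → 1.96552 ms.
Queuing delay = 1.97 ms.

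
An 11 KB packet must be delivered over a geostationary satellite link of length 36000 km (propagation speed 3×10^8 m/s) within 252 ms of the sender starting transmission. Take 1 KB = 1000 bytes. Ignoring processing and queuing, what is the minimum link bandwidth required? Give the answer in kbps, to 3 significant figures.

667 kbps

L = 88000 bits.
Propagation delay = 36000000 / 300000000 = 120 ms.
Transmission budget = 252 − 120 = 132 ms.
R ≥ L / t_tx = 88000 bits / 0.132 s = 667 kbps.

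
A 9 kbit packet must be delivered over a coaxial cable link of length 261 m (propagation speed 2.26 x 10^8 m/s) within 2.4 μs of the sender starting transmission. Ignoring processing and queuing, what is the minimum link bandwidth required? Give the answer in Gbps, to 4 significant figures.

Propagation delay = 261 / 2.26e+08 = 1.15487 μs.
Transmission budget = 2.4 − 1.15487 = 1.24513 μs.
R ≥ L / t_tx = 9000 bits / 1.24513e-06 s = 7.228 Gbps.

7.228 Gbps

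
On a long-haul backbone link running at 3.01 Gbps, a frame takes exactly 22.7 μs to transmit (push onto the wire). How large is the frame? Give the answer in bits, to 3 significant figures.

L = R × t_tx = 3010000000 b/s × 2.27e-05 s = 68327 bits.

68300 bits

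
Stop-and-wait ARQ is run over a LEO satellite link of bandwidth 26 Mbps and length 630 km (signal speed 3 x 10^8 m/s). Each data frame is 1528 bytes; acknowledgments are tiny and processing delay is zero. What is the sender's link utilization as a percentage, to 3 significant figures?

10.1 %

t_tx = L/R = 12224/26000000 = 0.000470154 s.
t_prop = 630000/300000000 = 0.0021 s; RTT = 0.0042 s.
Cycle = t_tx + RTT = 0.00467015 s.
Utilization = t_tx / cycle = 0.000470154/0.00467015 = 10.1 %.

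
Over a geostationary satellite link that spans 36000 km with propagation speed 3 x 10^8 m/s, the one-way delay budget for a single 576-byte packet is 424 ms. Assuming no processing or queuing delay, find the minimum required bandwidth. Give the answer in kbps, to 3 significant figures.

L = 4608 bits.
Propagation delay = 36000000 / 300000000 = 120 ms.
Transmission budget = 424 − 120 = 304 ms.
R ≥ L / t_tx = 4608 bits / 0.304 s = 15.2 kbps.

15.2 kbps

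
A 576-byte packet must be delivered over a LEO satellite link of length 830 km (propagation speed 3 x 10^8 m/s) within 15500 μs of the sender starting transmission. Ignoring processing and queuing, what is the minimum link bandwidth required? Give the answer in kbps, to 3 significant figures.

L = 4608 bits.
Propagation delay = 830000 / 300000000 = 2766.67 μs.
Transmission budget = 15500 − 2766.67 = 12733.3 μs.
R ≥ L / t_tx = 4608 bits / 0.0127333 s = 362 kbps.

362 kbps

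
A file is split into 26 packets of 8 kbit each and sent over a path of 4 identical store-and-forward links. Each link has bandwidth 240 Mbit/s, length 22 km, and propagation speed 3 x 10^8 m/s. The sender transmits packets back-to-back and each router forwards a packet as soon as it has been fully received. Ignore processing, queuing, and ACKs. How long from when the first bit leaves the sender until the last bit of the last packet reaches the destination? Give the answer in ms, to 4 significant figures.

1.260 ms

Per-hop transmission t_tx = L/R = 8000/240000000 = 0.0333333 ms.
Per-hop propagation t_prop = 22000/300000000 = 0.0733333 ms.
Pipeline fill: first packet needs 4·t_tx to clear all hops; remaining 25 packets each add one t_tx.
Total = (4+26-1)·t_tx + 4·t_prop = 29·0.0333333 + 4·0.0733333 = 1.260 ms.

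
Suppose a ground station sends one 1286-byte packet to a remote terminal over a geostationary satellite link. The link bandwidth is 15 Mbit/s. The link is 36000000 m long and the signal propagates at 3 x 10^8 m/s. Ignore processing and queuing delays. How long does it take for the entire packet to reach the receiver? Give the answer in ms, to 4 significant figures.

L = 1286 × 8 = 10288 bits.
Transmission delay = L/R = 10288 / 15000000 = 0.685867 ms.
Propagation delay = d/s = 36000000 m / 300000000 m/s = 120 ms.
Total = 120.7 ms.

120.7 ms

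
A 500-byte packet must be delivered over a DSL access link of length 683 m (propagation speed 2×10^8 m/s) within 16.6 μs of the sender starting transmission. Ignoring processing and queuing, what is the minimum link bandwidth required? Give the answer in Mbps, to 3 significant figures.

303 Mbps

L = 4000 bits.
Propagation delay = 683 / 200000000 = 3.415 μs.
Transmission budget = 16.6 − 3.415 = 13.185 μs.
R ≥ L / t_tx = 4000 bits / 1.3185e-05 s = 303 Mbps.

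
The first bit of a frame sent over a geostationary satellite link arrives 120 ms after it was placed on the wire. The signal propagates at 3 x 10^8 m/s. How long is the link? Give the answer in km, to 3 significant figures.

36000 km

d = s × t_prop = 300000000 × 0.12 = 36000 km.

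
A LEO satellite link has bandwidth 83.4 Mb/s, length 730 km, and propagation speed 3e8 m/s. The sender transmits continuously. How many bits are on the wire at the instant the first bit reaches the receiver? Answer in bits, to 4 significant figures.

202900 bits

Propagation delay = 730000 / 300000000 = 0.00243333 s.
BDP = R × t_prop = 83400000 × 0.00243333 = 202940 bits.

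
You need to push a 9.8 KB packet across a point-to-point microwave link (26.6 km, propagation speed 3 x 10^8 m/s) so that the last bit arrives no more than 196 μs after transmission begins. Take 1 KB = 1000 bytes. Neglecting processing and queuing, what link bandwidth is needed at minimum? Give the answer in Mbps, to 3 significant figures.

730 Mbps

L = 78400 bits.
Propagation delay = 26600 / 300000000 = 88.6667 μs.
Transmission budget = 196 − 88.6667 = 107.333 μs.
R ≥ L / t_tx = 78400 bits / 0.000107333 s = 730 Mbps.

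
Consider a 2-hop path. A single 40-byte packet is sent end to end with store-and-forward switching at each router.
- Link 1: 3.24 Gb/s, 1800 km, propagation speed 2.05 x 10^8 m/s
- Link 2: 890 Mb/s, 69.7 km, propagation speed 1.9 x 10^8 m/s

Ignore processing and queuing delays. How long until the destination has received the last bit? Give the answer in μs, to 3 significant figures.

9150 μs

L = 40 × 8 = 320 bits.
Transmission delays (L/R per hop): 0.0987654, 0.359551 μs; sum = 0.458316 μs.
Propagation delays (d/s per hop): 8780.49, 366.842 μs; sum = 9147.33 μs.
End-to-end = 9150 μs.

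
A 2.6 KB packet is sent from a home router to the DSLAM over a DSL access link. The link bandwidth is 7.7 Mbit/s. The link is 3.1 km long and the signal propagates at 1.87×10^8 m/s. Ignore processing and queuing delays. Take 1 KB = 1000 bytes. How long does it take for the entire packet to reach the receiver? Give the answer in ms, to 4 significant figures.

2.718 ms

L = 20800 bits.
Transmission delay = L/R = 20800 / 7700000 = 2.7013 ms.
Propagation delay = d/s = 3100 m / 187000000 m/s = 0.0165775 ms.
Total = 2.718 ms.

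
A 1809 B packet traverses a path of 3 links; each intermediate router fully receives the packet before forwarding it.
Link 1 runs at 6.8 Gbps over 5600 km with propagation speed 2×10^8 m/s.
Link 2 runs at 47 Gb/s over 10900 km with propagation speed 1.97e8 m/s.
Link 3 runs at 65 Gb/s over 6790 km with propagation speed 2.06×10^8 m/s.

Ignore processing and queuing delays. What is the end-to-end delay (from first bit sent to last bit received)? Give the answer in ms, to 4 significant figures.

L = 1809 × 8 = 14472 bits.
Transmission delays (L/R per hop): 0.00212824, 0.000307915, 0.000222646 ms; sum = 0.0026588 ms.
Propagation delays (d/s per hop): 28, 55.3299, 32.9612 ms; sum = 116.291 ms.
End-to-end = 116.3 ms.

116.3 ms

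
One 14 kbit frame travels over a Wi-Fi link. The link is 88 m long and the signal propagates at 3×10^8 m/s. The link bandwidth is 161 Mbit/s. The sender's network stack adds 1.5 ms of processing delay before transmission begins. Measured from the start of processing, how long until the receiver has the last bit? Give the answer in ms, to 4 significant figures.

L = 14000 bits.
Transmission delay = L/R = 14000 / 161000000 = 0.0869565 ms.
Propagation delay = d/s = 88 m / 300000000 m/s = 0.000293333 ms.
Plus processing delay 1.5 ms = 1.5 ms.
Total = 1.587 ms.

1.587 ms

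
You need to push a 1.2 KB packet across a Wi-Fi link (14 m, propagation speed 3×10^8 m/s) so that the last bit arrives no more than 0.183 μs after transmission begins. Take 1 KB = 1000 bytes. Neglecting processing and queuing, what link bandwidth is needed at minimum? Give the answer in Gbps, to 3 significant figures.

70.4 Gbps

L = 9600 bits.
Propagation delay = 14 / 300000000 = 0.0466667 μs.
Transmission budget = 0.183 − 0.0466667 = 0.136333 μs.
R ≥ L / t_tx = 9600 bits / 1.36333e-07 s = 70.4 Gbps.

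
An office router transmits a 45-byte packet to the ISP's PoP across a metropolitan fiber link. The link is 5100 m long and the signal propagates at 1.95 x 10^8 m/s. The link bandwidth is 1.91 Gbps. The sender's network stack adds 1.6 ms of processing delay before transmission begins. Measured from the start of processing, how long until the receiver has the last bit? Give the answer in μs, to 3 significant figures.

1630 μs

L = 45 × 8 = 360 bits.
Transmission delay = L/R = 360 / 1910000000 = 0.188482 μs.
Propagation delay = d/s = 5100 m / 195000000 m/s = 26.1538 μs.
Plus processing delay 1.6 ms = 1600 μs.
Total = 1630 μs.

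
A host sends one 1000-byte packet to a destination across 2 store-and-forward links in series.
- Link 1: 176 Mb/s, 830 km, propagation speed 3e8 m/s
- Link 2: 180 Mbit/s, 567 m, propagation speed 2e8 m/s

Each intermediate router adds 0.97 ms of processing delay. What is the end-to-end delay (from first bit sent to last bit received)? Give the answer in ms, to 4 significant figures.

3.829 ms

L = 1000 × 8 = 8000 bits.
Transmission delays (L/R per hop): 0.0454545, 0.0444444 ms; sum = 0.089899 ms.
Propagation delays (d/s per hop): 2.76667, 0.002835 ms; sum = 2.7695 ms.
Processing at 1 router(s): 1 × 0.97 ms = 0.97 ms.
End-to-end = 3.829 ms.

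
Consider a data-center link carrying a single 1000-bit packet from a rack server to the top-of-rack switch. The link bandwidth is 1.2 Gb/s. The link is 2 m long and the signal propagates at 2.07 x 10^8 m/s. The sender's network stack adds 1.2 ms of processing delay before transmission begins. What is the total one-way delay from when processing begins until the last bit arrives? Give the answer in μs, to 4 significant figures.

1201 μs

Transmission delay = L/R = 1000 / 1200000000 = 0.833333 μs.
Propagation delay = d/s = 2 m / 2.07e+08 m/s = 0.00966184 μs.
Plus processing delay 1.2 ms = 1200 μs.
Total = 1201 μs.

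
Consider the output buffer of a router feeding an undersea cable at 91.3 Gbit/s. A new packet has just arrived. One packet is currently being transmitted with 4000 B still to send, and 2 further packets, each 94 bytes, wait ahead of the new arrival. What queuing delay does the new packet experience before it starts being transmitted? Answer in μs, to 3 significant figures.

Each queued packet: L/R = 752/91300000000 = 0.00823658 μs.
2 queued → 0.0164732 μs.
Plus remaining 32000 bits of current packet: 0.350493 μs.
Queuing delay = 0.367 μs.

0.367 μs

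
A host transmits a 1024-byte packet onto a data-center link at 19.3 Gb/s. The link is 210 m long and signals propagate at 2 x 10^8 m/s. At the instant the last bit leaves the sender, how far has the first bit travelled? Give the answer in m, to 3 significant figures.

t_tx = L/R = 8192/19300000000 = 4.24456e-07 s.
Distance = s × t_tx = 200000000 × 4.24456e-07 = 84.9 m.

84.9 m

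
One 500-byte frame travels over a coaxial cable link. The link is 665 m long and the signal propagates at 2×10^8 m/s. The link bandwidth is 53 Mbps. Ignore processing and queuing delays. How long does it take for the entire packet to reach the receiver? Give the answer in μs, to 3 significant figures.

L = 500 × 8 = 4000 bits.
Transmission delay = L/R = 4000 / 53000000 = 75.4717 μs.
Propagation delay = d/s = 665 m / 200000000 m/s = 3.325 μs.
Total = 78.8 μs.

78.8 μs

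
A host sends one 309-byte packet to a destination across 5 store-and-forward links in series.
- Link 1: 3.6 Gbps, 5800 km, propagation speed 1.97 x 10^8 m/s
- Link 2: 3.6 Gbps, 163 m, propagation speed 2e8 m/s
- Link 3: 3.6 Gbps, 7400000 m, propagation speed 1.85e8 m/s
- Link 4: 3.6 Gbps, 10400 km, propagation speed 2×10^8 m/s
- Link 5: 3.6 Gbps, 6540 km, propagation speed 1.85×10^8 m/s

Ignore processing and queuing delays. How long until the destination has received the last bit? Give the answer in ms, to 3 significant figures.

L = 309 × 8 = 2472 bits.
Transmission delay per hop = L/R = 2472/3600000000 = 0.000686667 ms; 5 hops → 0.00343333 ms.
Propagation delays (d/s per hop): 29.4416, 0.000815, 40, 52, 35.3514 ms; sum = 156.794 ms.
End-to-end = 157 ms.

157 ms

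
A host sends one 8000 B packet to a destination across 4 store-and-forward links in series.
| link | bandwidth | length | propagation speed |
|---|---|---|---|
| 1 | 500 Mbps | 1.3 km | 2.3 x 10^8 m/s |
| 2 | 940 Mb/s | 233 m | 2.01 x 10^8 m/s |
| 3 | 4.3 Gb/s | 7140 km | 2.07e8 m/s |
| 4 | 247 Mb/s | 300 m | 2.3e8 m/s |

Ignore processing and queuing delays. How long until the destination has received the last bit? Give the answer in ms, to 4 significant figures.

L = 8000 × 8 = 64000 bits.
Transmission delays (L/R per hop): 0.128, 0.0680851, 0.0148837, 0.259109 ms; sum = 0.470078 ms.
Propagation delays (d/s per hop): 0.00565217, 0.0011592, 34.4928, 0.00130435 ms; sum = 34.5009 ms.
End-to-end = 34.97 ms.

34.97 ms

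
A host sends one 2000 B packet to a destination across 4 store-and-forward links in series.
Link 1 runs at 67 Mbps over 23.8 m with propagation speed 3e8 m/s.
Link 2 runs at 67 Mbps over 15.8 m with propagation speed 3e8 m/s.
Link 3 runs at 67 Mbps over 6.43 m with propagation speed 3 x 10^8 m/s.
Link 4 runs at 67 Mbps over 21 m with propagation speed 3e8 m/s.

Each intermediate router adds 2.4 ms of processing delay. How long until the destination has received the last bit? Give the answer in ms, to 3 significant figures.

8.16 ms

L = 2000 × 8 = 16000 bits.
Transmission delay per hop = L/R = 16000/67000000 = 0.238806 ms; 4 hops → 0.955224 ms.
Propagation delays (d/s per hop): 7.93333e-05, 5.26667e-05, 2.14333e-05, 7e-05 ms; sum = 0.000223433 ms.
Processing at 3 router(s): 3 × 2.4 ms = 7.2 ms.
End-to-end = 8.16 ms.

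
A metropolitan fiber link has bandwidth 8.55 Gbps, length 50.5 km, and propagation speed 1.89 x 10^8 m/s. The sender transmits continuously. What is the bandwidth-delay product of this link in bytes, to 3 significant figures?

286000 bytes

Propagation delay = 50500 / 189000000 = 0.000267196 s.
BDP = R × t_prop = 8.55e+09 × 0.000267196 = 2284520 bits.
In bytes: 2284520/8 = 286000 bytes.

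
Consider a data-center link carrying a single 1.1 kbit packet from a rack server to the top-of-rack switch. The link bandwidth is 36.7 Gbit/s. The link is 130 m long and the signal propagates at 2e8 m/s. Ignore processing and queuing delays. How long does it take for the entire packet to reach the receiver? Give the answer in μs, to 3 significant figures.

0.680 μs

L = 1100 bits.
Transmission delay = L/R = 1100 / 36700000000 = 0.0299728 μs.
Propagation delay = d/s = 130 m / 200000000 m/s = 0.65 μs.
Total = 0.680 μs.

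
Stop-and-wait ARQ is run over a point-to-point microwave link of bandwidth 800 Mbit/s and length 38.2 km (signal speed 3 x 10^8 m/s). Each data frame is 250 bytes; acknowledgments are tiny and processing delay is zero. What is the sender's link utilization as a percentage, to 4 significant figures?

t_tx = L/R = 2000/800000000 = 2.5e-06 s.
t_prop = 38200/300000000 = 0.000127333 s; RTT = 0.000254667 s.
Cycle = t_tx + RTT = 0.000257167 s.
Utilization = t_tx / cycle = 2.5e-06/0.000257167 = 0.9721 %.

0.9721 %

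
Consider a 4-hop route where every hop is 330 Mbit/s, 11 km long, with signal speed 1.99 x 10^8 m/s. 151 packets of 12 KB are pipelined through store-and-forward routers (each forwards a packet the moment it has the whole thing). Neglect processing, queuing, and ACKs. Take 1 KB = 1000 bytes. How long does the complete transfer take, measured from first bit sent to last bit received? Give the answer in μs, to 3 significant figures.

Per-hop transmission t_tx = L/R = 96000/330000000 = 290.909 μs.
Per-hop propagation t_prop = 11000/199000000 = 55.2764 μs.
Pipeline fill: first packet needs 4·t_tx to clear all hops; remaining 150 packets each add one t_tx.
Total = (4+151-1)·t_tx + 4·t_prop = 154·290.909 + 4·55.2764 = 45000 μs.

45000 μs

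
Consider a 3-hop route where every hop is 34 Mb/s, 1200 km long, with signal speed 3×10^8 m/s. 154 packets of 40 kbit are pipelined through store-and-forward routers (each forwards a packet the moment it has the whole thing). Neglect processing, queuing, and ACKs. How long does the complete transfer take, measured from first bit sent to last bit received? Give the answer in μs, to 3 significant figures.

Per-hop transmission t_tx = L/R = 40000/34000000 = 1176.47 μs.
Per-hop propagation t_prop = 1200000/300000000 = 4000 μs.
Pipeline fill: first packet needs 3·t_tx to clear all hops; remaining 153 packets each add one t_tx.
Total = (3+154-1)·t_tx + 3·t_prop = 156·1176.47 + 3·4000 = 196000 μs.

196000 μs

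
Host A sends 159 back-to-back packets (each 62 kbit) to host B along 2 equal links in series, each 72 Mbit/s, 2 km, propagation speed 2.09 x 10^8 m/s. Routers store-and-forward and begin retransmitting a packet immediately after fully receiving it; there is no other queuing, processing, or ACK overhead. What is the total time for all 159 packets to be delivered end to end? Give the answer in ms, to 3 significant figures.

138 ms

Per-hop transmission t_tx = L/R = 62000/72000000 = 0.861111 ms.
Per-hop propagation t_prop = 2000/209000000 = 0.00956938 ms.
Pipeline fill: first packet needs 2·t_tx to clear all hops; remaining 158 packets each add one t_tx.
Total = (2+159-1)·t_tx + 2·t_prop = 160·0.861111 + 2·0.00956938 = 138 ms.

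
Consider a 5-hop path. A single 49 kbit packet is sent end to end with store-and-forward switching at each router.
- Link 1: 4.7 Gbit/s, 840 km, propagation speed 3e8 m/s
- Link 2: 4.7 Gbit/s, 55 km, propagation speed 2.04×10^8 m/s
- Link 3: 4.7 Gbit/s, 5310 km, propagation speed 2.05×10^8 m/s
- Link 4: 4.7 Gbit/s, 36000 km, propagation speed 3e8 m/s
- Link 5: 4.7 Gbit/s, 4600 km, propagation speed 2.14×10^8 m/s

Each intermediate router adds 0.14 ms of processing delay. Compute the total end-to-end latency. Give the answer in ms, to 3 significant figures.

171 ms

L = 49000 bits.
Transmission delay per hop = L/R = 49000/4700000000 = 0.0104255 ms; 5 hops → 0.0521277 ms.
Propagation delays (d/s per hop): 2.8, 0.269608, 25.9024, 120, 21.4953 ms; sum = 170.467 ms.
Processing at 4 router(s): 4 × 0.14 ms = 0.56 ms.
End-to-end = 171 ms.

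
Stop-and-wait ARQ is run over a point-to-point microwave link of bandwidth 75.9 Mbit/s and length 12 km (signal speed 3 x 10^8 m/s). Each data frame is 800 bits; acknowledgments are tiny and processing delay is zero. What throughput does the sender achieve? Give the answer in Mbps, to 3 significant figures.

t_tx = L/R = 800/75900000 = 1.05402e-05 s.
t_prop = 12000/300000000 = 4e-05 s; RTT = 8e-05 s.
Cycle = t_tx + RTT = 9.05402e-05 s.
Throughput = L / cycle = 800 / 9.05402e-05 = 8.84 Mbps.

8.84 Mbps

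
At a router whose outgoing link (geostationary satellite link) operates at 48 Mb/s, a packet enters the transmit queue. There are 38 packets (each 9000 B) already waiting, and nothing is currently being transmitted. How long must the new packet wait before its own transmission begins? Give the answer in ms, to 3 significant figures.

Each queued packet: L/R = 72000/48000000 = 1.5 ms.
38 queued → 57 ms.
Queuing delay = 57.0 ms.

57.0 ms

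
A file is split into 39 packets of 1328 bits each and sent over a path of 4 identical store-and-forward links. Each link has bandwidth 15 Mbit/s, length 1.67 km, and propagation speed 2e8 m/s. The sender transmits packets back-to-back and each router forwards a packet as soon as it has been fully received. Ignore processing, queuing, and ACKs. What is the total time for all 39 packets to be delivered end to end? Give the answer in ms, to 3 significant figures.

Per-hop transmission t_tx = L/R = 1328/15000000 = 0.0885333 ms.
Per-hop propagation t_prop = 1670/200000000 = 0.00835 ms.
Pipeline fill: first packet needs 4·t_tx to clear all hops; remaining 38 packets each add one t_tx.
Total = (4+39-1)·t_tx + 4·t_prop = 42·0.0885333 + 4·0.00835 = 3.75 ms.

3.75 ms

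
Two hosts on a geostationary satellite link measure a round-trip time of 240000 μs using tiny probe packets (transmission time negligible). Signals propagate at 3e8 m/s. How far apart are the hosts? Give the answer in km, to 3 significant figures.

36000 km

One-way propagation = RTT/2 = 120000 μs.
d = s × t = 300000000 × 0.12 = 36000 km.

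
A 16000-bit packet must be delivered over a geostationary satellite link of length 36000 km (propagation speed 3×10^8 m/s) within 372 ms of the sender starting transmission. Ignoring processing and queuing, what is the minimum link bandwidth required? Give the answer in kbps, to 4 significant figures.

Propagation delay = 36000000 / 300000000 = 120 ms.
Transmission budget = 372 − 120 = 252 ms.
R ≥ L / t_tx = 16000 bits / 0.252 s = 63.49 kbps.

63.49 kbps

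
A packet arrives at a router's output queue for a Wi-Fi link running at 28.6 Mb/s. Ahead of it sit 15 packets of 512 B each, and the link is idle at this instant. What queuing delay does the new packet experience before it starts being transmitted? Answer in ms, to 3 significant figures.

Each queued packet: L/R = 4096/28600000 = 0.143217 ms.
15 queued → 2.14825 ms.
Queuing delay = 2.15 ms.

2.15 ms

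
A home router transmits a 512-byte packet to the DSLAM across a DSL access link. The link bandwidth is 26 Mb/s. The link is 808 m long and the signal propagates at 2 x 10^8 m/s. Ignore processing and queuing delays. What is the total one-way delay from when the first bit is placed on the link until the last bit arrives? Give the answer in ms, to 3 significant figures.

0.162 ms

L = 512 × 8 = 4096 bits.
Transmission delay = L/R = 4096 / 26000000 = 0.157538 ms.
Propagation delay = d/s = 808 m / 200000000 m/s = 0.00404 ms.
Total = 0.162 ms.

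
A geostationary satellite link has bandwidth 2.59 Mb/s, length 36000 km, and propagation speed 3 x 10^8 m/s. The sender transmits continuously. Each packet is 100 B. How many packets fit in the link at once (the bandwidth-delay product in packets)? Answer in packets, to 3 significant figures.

389 packets

Propagation delay = 36000000 / 300000000 = 0.12 s.
BDP = R × t_prop = 2590000 × 0.12 = 310800 bits.
In packets of 800 bits: 389 packets.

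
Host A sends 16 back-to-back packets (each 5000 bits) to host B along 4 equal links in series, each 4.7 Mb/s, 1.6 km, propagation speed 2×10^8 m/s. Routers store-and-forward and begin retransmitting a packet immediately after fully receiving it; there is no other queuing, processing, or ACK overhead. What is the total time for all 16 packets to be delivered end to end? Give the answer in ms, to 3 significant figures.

20.2 ms

Per-hop transmission t_tx = L/R = 5000/4700000 = 1.06383 ms.
Per-hop propagation t_prop = 1600/200000000 = 0.008 ms.
Pipeline fill: first packet needs 4·t_tx to clear all hops; remaining 15 packets each add one t_tx.
Total = (4+16-1)·t_tx + 4·t_prop = 19·1.06383 + 4·0.008 = 20.2 ms.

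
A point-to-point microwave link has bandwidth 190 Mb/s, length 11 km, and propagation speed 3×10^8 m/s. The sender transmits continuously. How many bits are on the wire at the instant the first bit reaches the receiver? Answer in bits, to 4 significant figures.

6967 bits

Propagation delay = 11000 / 300000000 = 3.66667e-05 s.
BDP = R × t_prop = 190000000 × 3.66667e-05 = 6966.67 bits.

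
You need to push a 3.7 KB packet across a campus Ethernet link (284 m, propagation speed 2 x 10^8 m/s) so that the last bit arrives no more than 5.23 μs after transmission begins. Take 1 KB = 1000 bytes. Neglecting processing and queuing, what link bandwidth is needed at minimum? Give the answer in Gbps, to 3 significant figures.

7.77 Gbps

L = 29600 bits.
Propagation delay = 284 / 200000000 = 1.42 μs.
Transmission budget = 5.23 − 1.42 = 3.81 μs.
R ≥ L / t_tx = 29600 bits / 3.81e-06 s = 7.77 Gbps.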